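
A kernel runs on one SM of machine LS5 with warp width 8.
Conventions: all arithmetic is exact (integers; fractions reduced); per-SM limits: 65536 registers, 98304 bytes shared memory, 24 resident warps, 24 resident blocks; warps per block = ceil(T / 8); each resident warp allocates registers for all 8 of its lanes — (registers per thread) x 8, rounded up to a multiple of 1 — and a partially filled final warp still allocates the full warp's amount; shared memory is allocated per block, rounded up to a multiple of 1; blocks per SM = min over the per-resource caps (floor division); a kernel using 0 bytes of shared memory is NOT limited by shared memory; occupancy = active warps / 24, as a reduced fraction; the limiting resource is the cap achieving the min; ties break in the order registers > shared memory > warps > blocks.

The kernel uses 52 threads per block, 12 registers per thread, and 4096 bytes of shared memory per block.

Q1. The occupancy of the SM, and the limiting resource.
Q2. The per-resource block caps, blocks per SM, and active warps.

Answer: occupancy 7/8, limited by warps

registers: 97 blocks
shared memory: 24 blocks
warps: 3 blocks
blocks: 24 blocks

Answer: 3 blocks, 21 active warps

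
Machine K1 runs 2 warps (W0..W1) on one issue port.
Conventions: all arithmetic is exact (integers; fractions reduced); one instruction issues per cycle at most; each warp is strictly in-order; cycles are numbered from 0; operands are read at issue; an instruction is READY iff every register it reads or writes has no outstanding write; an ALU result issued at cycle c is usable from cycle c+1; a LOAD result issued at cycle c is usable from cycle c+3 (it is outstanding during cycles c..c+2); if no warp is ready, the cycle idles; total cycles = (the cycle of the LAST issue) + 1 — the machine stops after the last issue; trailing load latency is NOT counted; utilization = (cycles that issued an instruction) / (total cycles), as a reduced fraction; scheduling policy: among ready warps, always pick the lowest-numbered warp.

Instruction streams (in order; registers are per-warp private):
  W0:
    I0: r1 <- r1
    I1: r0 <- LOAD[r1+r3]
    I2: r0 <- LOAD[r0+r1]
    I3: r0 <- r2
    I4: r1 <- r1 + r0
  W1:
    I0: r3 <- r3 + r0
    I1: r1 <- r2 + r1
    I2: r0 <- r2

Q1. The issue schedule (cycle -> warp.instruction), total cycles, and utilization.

cycle 0: W0.I0
cycle 1: W0.I1
cycle 2: W1.I0
cycle 3: W1.I1
cycle 4: W0.I2
cycle 5: W1.I2
cycle 6: idle
cycle 7: W0.I3
cycle 8: W0.I4

Answer: 9 cycles, utilization 8/9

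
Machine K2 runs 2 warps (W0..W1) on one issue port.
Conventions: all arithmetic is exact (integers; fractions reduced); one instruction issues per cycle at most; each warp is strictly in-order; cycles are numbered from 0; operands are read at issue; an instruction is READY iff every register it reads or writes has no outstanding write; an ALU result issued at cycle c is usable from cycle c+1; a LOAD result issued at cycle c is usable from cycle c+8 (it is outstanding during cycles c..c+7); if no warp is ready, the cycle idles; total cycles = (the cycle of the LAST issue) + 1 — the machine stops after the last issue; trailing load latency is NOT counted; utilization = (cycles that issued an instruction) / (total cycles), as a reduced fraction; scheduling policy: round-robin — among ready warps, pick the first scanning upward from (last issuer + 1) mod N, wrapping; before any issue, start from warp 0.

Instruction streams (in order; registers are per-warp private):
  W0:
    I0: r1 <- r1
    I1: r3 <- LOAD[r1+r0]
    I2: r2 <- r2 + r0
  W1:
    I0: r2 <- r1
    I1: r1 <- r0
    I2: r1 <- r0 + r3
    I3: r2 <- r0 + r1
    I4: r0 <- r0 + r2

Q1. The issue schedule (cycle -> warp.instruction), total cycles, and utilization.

cycle 0: W0.I0
cycle 1: W1.I0
cycle 2: W0.I1
cycle 3: W1.I1
cycle 4: W0.I2
cycle 5: W1.I2
cycle 6: W1.I3
cycle 7: W1.I4

Answer: 8 cycles, utilization 1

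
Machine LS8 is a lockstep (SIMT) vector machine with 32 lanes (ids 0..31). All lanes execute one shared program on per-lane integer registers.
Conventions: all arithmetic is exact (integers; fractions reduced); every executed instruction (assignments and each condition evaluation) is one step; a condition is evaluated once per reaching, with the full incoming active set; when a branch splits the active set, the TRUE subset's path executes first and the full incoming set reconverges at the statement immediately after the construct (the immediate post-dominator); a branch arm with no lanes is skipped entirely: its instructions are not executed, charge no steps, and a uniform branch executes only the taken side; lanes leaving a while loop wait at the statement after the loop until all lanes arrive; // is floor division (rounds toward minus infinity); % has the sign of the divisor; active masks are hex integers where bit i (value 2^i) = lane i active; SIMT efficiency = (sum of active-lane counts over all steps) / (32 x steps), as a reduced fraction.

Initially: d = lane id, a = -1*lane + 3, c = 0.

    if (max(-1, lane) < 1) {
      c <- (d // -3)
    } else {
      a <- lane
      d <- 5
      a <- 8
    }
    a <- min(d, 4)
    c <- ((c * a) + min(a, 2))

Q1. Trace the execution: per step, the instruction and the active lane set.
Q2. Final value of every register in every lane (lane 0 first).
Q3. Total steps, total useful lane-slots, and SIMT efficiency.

step 0: eval (max(-1, lane) < 1)     0xffffffff
step 1: c <- (d // -3)               0x00000001
step 2: a <- lane                    0xfffffffe
step 3: d <- 5                       0xfffffffe
step 4: a <- 8                       0xfffffffe
step 5: a <- min(d, 4)               0xffffffff
step 6: c <- ((c * a) + min(a, 2))   0xffffffff

Answer: 7 steps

d: 0,5,5,5,5,5,5,5,5,5,5,5,5,5,5,5,5,5,5,5,5,5,5,5,5,5,5,5,5,5,5,5
a: 0,4,4,4,4,4,4,4,4,4,4,4,4,4,4,4,4,4,4,4,4,4,4,4,4,4,4,4,4,4,4,4
c: 0,2,2,2,2,2,2,2,2,2,2,2,2,2,2,2,2,2,2,2,2,2,2,2,2,2,2,2,2,2,2,2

steps = 7; useful = 190; efficiency = 190/224 = 95/112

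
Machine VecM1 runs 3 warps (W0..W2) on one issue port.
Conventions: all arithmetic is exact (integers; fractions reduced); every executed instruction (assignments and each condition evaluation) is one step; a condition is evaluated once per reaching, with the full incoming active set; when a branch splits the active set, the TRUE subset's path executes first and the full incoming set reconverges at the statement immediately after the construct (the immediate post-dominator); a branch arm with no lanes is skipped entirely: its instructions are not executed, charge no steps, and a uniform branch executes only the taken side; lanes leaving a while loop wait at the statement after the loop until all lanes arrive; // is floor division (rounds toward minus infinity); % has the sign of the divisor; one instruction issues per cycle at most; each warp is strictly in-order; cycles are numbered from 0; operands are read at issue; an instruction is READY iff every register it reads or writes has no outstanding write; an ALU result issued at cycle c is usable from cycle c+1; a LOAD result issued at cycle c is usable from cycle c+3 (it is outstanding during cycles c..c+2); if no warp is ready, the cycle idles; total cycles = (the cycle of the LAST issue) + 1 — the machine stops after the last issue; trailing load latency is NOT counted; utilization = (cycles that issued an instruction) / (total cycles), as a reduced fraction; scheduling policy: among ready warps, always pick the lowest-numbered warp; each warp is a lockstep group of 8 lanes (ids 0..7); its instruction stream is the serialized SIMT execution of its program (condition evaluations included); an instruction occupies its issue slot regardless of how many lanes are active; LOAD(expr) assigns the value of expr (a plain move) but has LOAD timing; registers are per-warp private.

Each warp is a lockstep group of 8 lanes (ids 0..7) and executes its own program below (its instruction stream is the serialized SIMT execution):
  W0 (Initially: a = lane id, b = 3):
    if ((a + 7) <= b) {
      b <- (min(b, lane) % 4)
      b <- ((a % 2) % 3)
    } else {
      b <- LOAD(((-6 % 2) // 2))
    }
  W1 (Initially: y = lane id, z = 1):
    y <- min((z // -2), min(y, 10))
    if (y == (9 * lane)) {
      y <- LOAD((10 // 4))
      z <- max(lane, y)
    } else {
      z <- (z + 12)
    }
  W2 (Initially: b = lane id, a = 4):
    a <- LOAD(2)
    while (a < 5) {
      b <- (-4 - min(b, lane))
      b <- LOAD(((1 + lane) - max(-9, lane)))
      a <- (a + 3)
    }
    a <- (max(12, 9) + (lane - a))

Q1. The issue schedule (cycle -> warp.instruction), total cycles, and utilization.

cycle 0: W0.I0
cycle 1: W0.I1
cycle 2: W1.I0
cycle 3: W1.I1
cycle 4: W1.I2
cycle 5: W2.I0
cycle 6: idle
cycle 7: idle
cycle 8: W2.I1
cycle 9: W2.I2
cycle 10: W2.I3
cycle 11: W2.I4
cycle 12: W2.I5
cycle 13: W2.I6

Answer: 14 cycles, utilization 6/7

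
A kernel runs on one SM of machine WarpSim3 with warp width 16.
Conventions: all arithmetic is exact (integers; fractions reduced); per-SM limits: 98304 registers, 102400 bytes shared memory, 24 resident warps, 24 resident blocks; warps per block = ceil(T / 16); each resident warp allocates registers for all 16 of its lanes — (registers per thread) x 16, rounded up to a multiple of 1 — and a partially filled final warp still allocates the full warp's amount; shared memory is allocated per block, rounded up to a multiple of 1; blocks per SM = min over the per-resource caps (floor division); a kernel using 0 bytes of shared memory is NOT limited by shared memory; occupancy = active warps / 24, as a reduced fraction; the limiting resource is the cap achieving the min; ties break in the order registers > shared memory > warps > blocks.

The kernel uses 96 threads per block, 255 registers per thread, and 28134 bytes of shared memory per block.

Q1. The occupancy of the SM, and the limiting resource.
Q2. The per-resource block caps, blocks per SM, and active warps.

Answer: occupancy 3/4, limited by shared memory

registers: 4 blocks
shared memory: 3 blocks
warps: 4 blocks
blocks: 24 blocks

Answer: 3 blocks, 18 active warps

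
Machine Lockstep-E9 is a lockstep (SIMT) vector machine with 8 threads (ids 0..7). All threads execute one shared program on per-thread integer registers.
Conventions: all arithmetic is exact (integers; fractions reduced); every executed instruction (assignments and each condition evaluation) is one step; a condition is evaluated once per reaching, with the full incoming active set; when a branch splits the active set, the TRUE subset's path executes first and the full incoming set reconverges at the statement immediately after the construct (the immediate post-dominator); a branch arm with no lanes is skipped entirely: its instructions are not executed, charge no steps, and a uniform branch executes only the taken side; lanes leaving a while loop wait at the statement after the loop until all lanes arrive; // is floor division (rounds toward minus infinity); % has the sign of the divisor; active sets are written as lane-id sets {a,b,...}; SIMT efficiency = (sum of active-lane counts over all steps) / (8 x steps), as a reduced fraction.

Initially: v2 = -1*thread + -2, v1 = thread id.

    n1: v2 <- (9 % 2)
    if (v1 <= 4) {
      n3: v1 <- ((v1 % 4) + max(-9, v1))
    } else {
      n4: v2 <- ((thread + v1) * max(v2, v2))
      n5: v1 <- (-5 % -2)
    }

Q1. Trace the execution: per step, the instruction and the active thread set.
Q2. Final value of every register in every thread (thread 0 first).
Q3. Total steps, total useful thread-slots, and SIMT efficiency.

step 0: v2 <- (9 % 2)                {0,1,2,3,4,5,6,7}
step 1: eval (v1 <= 4)               {0,1,2,3,4,5,6,7}
step 2: v1 <- ((v1 % 4) + max(-9, v1)) {0,1,2,3,4}
step 3: v2 <- ((thread + v1) * max(v2, v2)) {5,6,7}
step 4: v1 <- (-5 % -2)              {5,6,7}

Answer: 5 steps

v2: 1,1,1,1,1,10,12,14
v1: 0,2,4,6,4,-1,-1,-1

steps = 5; useful = 27; efficiency = 27/40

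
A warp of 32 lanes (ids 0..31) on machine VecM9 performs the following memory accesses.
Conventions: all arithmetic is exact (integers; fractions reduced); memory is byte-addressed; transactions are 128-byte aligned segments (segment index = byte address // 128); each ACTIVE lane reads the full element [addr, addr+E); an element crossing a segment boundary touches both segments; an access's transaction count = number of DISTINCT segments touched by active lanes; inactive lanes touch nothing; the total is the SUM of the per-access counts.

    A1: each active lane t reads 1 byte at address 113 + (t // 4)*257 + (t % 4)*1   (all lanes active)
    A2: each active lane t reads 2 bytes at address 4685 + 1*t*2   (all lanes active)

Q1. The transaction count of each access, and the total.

A1: 8 transactions
A2: 2 transactions

Answer: 8,2; total 10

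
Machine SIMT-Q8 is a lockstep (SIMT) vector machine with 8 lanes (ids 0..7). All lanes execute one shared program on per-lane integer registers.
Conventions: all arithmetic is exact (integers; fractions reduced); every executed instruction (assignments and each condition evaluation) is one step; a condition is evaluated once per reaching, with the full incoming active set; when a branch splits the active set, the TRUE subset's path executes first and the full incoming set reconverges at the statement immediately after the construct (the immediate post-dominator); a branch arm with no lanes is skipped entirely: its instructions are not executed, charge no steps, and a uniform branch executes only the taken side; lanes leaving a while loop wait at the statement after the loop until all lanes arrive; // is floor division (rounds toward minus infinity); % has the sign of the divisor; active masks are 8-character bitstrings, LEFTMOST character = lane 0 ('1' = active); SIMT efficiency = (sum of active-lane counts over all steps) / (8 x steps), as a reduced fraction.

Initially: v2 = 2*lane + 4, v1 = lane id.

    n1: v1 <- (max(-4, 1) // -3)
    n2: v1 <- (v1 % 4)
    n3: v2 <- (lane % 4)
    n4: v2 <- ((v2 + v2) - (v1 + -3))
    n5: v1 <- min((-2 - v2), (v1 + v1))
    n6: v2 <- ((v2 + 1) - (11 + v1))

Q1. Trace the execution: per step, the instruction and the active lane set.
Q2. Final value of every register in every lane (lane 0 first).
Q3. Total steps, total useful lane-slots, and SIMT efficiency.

step 0: v1 <- (max(-4, 1) // -3)     11111111
step 1: v1 <- (v1 % 4)               11111111
step 2: v2 <- (lane % 4)             11111111
step 3: v2 <- ((v2 + v2) - (v1 + -3)) 11111111
step 4: v1 <- min((-2 - v2), (v1 + v1)) 11111111
step 5: v2 <- ((v2 + 1) - (11 + v1)) 11111111

Answer: 6 steps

v2: -8,-4,0,4,-8,-4,0,4
v1: -2,-4,-6,-8,-2,-4,-6,-8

steps = 6; useful = 48; efficiency = 48/48 = 1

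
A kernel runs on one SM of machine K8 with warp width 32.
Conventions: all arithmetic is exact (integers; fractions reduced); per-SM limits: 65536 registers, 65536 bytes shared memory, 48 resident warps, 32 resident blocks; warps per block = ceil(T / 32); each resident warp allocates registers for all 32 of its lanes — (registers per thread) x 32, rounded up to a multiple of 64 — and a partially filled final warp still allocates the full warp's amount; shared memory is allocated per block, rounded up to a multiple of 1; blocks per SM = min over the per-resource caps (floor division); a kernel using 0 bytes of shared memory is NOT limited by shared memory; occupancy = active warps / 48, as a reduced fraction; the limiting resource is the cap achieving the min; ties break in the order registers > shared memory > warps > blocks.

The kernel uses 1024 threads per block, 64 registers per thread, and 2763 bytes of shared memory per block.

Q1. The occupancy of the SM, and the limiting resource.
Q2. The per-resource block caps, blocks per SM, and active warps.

Answer: occupancy 2/3, limited by registers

registers: 1 block
shared memory: 23 blocks
warps: 1 block
blocks: 32 blocks

Answer: 1 block, 32 active warps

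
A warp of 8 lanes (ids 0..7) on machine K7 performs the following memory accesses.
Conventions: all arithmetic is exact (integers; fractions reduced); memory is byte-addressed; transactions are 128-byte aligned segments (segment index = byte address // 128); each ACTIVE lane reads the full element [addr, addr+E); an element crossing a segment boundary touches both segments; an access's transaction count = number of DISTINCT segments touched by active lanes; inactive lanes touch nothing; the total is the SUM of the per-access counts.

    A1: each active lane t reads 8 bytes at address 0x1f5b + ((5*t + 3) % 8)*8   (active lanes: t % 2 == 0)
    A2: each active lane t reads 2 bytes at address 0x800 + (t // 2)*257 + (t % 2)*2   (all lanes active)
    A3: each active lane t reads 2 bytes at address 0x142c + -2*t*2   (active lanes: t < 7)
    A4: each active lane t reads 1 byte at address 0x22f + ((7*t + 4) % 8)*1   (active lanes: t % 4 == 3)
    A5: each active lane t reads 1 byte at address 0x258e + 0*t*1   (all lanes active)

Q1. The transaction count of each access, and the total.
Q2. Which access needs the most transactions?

A1: 2 transactions
A2: 4 transactions
A3: 1 transaction
A4: 1 transaction
A5: 1 transaction

Answer: 2,4,1,1,1; total 9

Answer: A2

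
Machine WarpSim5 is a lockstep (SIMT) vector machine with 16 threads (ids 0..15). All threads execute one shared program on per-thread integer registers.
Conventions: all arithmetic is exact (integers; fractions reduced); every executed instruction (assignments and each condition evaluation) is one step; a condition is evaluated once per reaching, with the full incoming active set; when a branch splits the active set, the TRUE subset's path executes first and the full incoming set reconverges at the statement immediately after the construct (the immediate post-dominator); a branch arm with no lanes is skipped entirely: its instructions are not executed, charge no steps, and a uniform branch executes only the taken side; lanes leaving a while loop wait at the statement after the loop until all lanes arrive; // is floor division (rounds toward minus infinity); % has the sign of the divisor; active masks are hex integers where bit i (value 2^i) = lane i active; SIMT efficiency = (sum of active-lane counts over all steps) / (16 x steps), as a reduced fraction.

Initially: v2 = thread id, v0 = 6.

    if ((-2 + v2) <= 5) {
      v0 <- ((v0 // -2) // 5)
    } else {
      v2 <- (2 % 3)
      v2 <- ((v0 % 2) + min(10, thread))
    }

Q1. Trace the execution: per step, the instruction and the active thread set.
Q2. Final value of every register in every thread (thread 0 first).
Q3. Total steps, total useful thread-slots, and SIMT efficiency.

step 0: eval ((-2 + v2) <= 5)        0xffff
step 1: v0 <- ((v0 // -2) // 5)      0x00ff
step 2: v2 <- (2 % 3)                0xff00
step 3: v2 <- ((v0 % 2) + min(10, thread)) 0xff00

Answer: 4 steps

v2: 0,1,2,3,4,5,6,7,8,9,10,10,10,10,10,10
v0: -1,-1,-1,-1,-1,-1,-1,-1,6,6,6,6,6,6,6,6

steps = 4; useful = 40; efficiency = 40/64 = 5/8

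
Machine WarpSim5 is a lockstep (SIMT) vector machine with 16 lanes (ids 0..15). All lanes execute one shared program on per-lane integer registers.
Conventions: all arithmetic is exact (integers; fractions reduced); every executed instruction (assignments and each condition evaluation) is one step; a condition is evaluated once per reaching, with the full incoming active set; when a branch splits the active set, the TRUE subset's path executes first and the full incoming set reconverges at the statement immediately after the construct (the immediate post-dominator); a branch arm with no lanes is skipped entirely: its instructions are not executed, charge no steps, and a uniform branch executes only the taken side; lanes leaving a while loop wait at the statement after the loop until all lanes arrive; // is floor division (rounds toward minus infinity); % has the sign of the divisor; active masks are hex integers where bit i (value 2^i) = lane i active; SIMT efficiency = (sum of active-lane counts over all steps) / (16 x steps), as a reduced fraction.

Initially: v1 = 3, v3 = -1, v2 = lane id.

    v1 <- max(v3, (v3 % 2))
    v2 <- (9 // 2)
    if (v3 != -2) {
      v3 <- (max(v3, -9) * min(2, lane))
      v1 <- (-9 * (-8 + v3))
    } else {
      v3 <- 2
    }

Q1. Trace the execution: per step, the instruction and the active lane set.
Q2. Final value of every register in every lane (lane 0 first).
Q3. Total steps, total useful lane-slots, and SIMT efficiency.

step 0: v1 <- max(v3, (v3 % 2))      0xffff
step 1: v2 <- (9 // 2)               0xffff
step 2: eval (v3 != -2)              0xffff
step 3: v3 <- (max(v3, -9) * min(2, lane)) 0xffff
step 4: v1 <- (-9 * (-8 + v3))       0xffff

Answer: 5 steps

v1: 72,81,90,90,90,90,90,90,90,90,90,90,90,90,90,90
v3: 0,-1,-2,-2,-2,-2,-2,-2,-2,-2,-2,-2,-2,-2,-2,-2
v2: 4,4,4,4,4,4,4,4,4,4,4,4,4,4,4,4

steps = 5; useful = 80; efficiency = 80/80 = 1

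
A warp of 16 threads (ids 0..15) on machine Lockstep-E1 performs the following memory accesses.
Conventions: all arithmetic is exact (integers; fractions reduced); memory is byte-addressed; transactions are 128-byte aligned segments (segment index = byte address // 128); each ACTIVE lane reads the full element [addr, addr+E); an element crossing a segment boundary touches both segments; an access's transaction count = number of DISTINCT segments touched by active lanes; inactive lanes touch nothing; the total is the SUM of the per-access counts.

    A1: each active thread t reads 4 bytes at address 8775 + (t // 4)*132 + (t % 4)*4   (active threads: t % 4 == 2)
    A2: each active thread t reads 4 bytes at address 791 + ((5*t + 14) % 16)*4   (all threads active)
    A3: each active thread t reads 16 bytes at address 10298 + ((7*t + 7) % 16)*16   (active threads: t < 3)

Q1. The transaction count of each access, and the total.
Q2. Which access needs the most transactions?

A1: 4 transactions
A2: 1 transaction
A3: 2 transactions

Answer: 4,1,2; total 7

Answer: A1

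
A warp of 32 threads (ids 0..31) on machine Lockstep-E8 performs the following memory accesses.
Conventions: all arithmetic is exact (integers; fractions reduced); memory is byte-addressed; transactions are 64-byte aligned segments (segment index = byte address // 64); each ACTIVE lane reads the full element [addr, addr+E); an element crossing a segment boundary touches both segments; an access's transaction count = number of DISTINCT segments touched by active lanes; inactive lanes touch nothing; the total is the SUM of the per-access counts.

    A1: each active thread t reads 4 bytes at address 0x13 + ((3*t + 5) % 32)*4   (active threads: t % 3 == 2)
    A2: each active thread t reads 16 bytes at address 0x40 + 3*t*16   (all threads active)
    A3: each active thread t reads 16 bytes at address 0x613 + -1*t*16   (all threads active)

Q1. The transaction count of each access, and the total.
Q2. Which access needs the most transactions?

A1: 3 transactions
A2: 24 transactions
A3: 9 transactions

Answer: 3,24,9; total 36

Answer: A2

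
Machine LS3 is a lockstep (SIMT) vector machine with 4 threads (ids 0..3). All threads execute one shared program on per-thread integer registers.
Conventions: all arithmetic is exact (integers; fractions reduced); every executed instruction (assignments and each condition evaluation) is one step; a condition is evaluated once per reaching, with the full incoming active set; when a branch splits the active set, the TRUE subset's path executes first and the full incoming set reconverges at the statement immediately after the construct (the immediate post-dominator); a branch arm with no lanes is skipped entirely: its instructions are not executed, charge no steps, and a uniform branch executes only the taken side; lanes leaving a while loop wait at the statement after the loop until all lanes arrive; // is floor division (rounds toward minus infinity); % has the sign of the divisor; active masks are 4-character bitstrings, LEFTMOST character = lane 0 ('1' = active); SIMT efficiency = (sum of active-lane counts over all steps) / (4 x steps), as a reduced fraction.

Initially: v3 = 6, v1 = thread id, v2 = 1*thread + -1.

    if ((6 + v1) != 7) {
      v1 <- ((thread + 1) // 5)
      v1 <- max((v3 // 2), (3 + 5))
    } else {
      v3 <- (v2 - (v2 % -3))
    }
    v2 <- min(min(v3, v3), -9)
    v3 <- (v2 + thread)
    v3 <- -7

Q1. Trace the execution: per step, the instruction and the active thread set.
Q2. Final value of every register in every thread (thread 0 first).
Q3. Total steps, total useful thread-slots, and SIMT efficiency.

step 0: eval ((6 + v1) != 7)         1111
step 1: v1 <- ((thread + 1) // 5)    1011
step 2: v1 <- max((v3 // 2), (3 + 5)) 1011
step 3: v3 <- (v2 - (v2 % -3))       0100
step 4: v2 <- min(min(v3, v3), -9)   1111
step 5: v3 <- (v2 + thread)          1111
step 6: v3 <- -7                     1111

Answer: 7 steps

v3: -7,-7,-7,-7
v1: 8,1,8,8
v2: -9,-9,-9,-9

steps = 7; useful = 23; efficiency = 23/28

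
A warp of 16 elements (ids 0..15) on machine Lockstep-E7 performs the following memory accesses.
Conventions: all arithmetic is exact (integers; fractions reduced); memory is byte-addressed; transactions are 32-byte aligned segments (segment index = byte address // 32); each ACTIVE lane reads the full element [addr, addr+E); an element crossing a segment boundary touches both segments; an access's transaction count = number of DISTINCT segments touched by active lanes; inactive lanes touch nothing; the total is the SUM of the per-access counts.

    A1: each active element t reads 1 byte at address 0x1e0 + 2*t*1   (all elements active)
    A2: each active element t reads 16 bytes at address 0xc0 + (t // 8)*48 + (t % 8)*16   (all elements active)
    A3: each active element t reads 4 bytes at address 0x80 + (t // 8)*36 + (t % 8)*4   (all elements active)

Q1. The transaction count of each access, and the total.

A1: 1 transaction
A2: 6 transactions
A3: 3 transactions

Answer: 1,6,3; total 10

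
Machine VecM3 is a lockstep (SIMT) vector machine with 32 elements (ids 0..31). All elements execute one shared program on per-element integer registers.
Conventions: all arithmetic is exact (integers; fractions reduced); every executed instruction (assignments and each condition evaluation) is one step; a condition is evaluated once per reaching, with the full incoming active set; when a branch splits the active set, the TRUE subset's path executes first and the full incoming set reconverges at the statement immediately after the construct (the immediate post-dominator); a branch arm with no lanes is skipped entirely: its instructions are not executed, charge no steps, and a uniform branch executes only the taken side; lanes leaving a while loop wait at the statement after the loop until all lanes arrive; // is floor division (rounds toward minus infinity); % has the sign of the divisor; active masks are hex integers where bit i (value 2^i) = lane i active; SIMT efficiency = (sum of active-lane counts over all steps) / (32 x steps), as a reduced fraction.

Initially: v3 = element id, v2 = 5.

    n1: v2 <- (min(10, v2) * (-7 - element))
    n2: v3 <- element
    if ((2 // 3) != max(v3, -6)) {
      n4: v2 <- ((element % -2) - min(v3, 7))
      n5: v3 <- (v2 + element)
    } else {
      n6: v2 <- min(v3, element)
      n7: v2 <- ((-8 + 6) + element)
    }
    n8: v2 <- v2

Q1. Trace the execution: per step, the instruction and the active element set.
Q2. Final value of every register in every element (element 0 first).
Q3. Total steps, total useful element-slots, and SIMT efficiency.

step 0: v2 <- (min(10, v2) * (-7 - element)) 0xffffffff
step 1: v3 <- element                0xffffffff
step 2: eval ((2 // 3) != max(v3, -6)) 0xffffffff
step 3: v2 <- ((element % -2) - min(v3, 7)) 0xfffffffe
step 4: v3 <- (v2 + element)         0xfffffffe
step 5: v2 <- min(v3, element)       0x00000001
step 6: v2 <- ((-8 + 6) + element)   0x00000001
step 7: v2 <- v2                     0xffffffff

Answer: 8 steps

v3: 0,-1,0,-1,0,-1,0,-1,1,1,3,3,5,5,7,7,9,9,11,11,13,13,15,15,17,17,19,19,21,21,23,23
v2: -2,-2,-2,-4,-4,-6,-6,-8,-7,-8,-7,-8,-7,-8,-7,-8,-7,-8,-7,-8,-7,-8,-7,-8,-7,-8,-7,-8,-7,-8,-7,-8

steps = 8; useful = 192; efficiency = 192/256 = 3/4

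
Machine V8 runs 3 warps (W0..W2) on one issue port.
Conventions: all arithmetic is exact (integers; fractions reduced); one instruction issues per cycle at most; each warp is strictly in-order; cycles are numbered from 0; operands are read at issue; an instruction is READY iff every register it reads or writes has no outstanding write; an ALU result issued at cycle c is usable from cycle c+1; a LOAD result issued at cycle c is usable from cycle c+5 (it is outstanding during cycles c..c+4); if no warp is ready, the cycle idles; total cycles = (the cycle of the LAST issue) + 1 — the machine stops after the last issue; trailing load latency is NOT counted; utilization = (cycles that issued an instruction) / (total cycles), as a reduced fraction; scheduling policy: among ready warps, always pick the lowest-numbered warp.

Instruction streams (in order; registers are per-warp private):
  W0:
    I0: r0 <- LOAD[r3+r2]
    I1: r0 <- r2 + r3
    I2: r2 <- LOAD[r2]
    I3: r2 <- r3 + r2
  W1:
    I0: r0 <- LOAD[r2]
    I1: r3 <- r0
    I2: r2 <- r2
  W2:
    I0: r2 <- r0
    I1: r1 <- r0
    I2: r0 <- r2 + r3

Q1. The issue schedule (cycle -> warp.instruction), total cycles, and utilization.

cycle 0: W0.I0
cycle 1: W1.I0
cycle 2: W2.I0
cycle 3: W2.I1
cycle 4: W2.I2
cycle 5: W0.I1
cycle 6: W0.I2
cycle 7: W1.I1
cycle 8: W1.I2
cycle 9: idle
cycle 10: idle
cycle 11: W0.I3

Answer: 12 cycles, utilization 5/6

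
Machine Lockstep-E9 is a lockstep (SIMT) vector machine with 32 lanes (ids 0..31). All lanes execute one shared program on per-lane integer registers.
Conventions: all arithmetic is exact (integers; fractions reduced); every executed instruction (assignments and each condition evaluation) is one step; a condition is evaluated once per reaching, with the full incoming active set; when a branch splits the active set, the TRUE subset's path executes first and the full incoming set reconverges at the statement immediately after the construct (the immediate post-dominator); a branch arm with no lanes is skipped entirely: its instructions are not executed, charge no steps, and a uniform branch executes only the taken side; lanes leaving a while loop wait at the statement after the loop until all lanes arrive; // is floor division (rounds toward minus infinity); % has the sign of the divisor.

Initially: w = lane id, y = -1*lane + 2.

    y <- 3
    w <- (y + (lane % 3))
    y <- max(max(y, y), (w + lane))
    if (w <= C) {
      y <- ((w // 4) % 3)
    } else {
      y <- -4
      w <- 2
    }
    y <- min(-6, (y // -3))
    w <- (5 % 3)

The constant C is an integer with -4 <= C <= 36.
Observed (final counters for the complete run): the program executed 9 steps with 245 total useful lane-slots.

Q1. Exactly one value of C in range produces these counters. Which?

Answer: C = 3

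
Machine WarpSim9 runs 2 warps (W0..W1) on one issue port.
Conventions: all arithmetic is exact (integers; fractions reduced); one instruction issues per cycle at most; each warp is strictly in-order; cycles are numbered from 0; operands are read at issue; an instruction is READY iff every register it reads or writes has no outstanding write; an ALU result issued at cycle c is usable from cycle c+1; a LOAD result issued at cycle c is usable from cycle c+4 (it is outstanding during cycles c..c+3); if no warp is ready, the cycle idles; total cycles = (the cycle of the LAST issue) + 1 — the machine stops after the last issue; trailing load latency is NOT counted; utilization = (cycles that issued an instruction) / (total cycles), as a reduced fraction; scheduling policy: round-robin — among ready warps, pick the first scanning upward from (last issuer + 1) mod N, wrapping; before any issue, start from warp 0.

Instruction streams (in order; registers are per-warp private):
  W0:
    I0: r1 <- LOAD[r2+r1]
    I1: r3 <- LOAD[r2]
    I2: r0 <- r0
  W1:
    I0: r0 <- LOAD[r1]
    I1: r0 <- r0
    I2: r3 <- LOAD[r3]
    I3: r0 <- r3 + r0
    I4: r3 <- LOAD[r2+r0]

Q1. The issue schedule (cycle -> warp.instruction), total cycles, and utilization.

cycle 0: W0.I0
cycle 1: W1.I0
cycle 2: W0.I1
cycle 3: W0.I2
cycle 4: idle
cycle 5: W1.I1
cycle 6: W1.I2
cycle 7: idle
cycle 8: idle
cycle 9: idle
cycle 10: W1.I3
cycle 11: W1.I4

Answer: 12 cycles, utilization 2/3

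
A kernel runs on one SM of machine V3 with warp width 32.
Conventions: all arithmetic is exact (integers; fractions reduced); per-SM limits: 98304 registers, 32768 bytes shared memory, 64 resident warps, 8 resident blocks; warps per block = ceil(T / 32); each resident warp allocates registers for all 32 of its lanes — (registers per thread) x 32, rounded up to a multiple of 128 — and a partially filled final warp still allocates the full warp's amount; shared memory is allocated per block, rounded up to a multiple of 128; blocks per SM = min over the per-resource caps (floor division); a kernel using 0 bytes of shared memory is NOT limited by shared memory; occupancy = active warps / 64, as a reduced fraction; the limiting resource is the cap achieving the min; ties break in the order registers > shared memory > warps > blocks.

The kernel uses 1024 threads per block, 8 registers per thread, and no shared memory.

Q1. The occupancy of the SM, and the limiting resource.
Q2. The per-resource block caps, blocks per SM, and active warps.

Answer: occupancy 1, limited by warps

registers: 12 blocks
shared memory: no limit (kernel uses none)
warps: 2 blocks
blocks: 8 blocks

Answer: 2 blocks, 64 active warps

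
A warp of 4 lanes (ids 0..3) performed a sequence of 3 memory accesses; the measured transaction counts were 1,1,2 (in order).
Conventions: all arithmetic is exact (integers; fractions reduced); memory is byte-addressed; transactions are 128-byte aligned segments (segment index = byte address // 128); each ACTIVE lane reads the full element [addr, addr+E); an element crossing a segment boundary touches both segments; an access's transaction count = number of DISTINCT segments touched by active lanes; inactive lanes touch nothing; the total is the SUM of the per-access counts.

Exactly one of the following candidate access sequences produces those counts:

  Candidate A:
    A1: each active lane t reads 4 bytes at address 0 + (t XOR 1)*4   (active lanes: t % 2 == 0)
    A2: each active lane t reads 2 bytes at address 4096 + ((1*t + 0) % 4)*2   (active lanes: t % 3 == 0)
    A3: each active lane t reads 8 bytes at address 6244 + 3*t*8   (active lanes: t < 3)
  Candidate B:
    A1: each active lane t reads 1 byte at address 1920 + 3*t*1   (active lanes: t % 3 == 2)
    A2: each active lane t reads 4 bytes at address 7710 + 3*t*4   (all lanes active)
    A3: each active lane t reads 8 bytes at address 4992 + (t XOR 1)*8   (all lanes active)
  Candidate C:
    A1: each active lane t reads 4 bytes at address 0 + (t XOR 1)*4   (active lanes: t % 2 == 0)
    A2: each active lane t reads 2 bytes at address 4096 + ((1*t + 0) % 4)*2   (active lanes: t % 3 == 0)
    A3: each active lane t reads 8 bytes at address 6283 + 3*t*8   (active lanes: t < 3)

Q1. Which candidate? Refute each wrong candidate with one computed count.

B: A3 gives 1 transaction, not 2
C: A3 gives 1 transaction, not 2
A: all counts match (1,1,2)

Answer: A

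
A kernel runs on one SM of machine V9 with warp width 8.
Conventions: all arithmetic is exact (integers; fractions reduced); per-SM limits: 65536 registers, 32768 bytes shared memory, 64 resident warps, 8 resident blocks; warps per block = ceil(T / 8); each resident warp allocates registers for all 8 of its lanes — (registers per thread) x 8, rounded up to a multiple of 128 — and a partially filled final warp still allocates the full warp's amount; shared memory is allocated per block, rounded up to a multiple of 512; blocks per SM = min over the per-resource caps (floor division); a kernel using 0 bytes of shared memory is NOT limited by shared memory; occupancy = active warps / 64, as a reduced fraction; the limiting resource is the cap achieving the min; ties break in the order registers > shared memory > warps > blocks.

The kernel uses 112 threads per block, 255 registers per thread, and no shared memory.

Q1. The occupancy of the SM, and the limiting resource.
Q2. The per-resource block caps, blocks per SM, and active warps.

Answer: occupancy 7/16, limited by registers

registers: 2 blocks
shared memory: no limit (kernel uses none)
warps: 4 blocks
blocks: 8 blocks

Answer: 2 blocks, 28 active warps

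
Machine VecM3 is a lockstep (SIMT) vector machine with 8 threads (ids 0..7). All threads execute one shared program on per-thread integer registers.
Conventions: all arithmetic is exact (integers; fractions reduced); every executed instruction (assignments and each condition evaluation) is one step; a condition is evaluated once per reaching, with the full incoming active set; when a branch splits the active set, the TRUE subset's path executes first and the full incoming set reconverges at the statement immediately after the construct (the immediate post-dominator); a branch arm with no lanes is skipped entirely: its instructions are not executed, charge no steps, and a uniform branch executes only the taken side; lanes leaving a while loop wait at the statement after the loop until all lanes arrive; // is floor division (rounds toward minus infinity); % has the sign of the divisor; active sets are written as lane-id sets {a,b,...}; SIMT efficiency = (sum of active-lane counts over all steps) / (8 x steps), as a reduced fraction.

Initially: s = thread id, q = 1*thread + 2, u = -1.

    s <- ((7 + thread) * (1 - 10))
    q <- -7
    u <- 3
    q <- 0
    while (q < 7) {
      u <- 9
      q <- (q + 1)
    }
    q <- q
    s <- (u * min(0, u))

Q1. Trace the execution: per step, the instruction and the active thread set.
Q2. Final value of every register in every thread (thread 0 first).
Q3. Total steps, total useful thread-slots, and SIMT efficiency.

step 0: s <- ((7 + thread) * (1 - 10)) {0,1,2,3,4,5,6,7}
step 1: q <- -7                      {0,1,2,3,4,5,6,7}
step 2: u <- 3                       {0,1,2,3,4,5,6,7}
step 3: q <- 0                       {0,1,2,3,4,5,6,7}
step 4: eval (q < 7)                 {0,1,2,3,4,5,6,7}
step 5: u <- 9                       {0,1,2,3,4,5,6,7}
step 6: q <- (q + 1)                 {0,1,2,3,4,5,6,7}
step 7: eval (q < 7)                 {0,1,2,3,4,5,6,7}
step 8: u <- 9                       {0,1,2,3,4,5,6,7}
step 9: q <- (q + 1)                 {0,1,2,3,4,5,6,7}
step 10: eval (q < 7)                 {0,1,2,3,4,5,6,7}
step 11: u <- 9                       {0,1,2,3,4,5,6,7}
step 12: q <- (q + 1)                 {0,1,2,3,4,5,6,7}
step 13: eval (q < 7)                 {0,1,2,3,4,5,6,7}
step 14: u <- 9                       {0,1,2,3,4,5,6,7}
step 15: q <- (q + 1)                 {0,1,2,3,4,5,6,7}
step 16: eval (q < 7)                 {0,1,2,3,4,5,6,7}
step 17: u <- 9                       {0,1,2,3,4,5,6,7}
step 18: q <- (q + 1)                 {0,1,2,3,4,5,6,7}
step 19: eval (q < 7)                 {0,1,2,3,4,5,6,7}
step 20: u <- 9                       {0,1,2,3,4,5,6,7}
step 21: q <- (q + 1)                 {0,1,2,3,4,5,6,7}
step 22: eval (q < 7)                 {0,1,2,3,4,5,6,7}
step 23: u <- 9                       {0,1,2,3,4,5,6,7}
step 24: q <- (q + 1)                 {0,1,2,3,4,5,6,7}
step 25: eval (q < 7)                 {0,1,2,3,4,5,6,7}
step 26: q <- q                       {0,1,2,3,4,5,6,7}
step 27: s <- (u * min(0, u))         {0,1,2,3,4,5,6,7}

Answer: 28 steps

s: 0,0,0,0,0,0,0,0
q: 7,7,7,7,7,7,7,7
u: 9,9,9,9,9,9,9,9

steps = 28; useful = 224; efficiency = 224/224 = 1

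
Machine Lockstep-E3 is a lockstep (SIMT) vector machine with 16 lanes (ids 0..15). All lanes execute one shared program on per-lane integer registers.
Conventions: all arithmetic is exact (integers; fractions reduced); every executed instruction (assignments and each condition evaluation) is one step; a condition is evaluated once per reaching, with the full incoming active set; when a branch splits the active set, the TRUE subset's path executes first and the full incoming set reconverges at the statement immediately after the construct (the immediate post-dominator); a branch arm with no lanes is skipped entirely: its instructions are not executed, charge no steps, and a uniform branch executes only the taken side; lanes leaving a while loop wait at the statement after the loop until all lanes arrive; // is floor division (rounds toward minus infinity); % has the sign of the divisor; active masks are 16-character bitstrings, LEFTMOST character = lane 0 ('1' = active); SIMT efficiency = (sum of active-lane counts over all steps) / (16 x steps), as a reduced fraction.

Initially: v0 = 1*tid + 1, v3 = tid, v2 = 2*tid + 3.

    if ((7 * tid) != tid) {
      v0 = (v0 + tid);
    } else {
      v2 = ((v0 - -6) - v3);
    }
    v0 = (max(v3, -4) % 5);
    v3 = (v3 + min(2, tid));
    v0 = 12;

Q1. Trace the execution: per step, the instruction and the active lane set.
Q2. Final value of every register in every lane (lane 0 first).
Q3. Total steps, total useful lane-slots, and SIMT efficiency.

step 0: eval ((7 * tid) != tid)      1111111111111111
step 1: v0 <- (v0 + tid)             0111111111111111
step 2: v2 <- ((v0 - -6) - v3)       1000000000000000
step 3: v0 <- (max(v3, -4) % 5)      1111111111111111
step 4: v3 <- (v3 + min(2, tid))     1111111111111111
step 5: v0 <- 12                     1111111111111111

Answer: 6 steps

v0: 12,12,12,12,12,12,12,12,12,12,12,12,12,12,12,12
v3: 0,2,4,5,6,7,8,9,10,11,12,13,14,15,16,17
v2: 7,5,7,9,11,13,15,17,19,21,23,25,27,29,31,33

steps = 6; useful = 80; efficiency = 80/96 = 5/6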